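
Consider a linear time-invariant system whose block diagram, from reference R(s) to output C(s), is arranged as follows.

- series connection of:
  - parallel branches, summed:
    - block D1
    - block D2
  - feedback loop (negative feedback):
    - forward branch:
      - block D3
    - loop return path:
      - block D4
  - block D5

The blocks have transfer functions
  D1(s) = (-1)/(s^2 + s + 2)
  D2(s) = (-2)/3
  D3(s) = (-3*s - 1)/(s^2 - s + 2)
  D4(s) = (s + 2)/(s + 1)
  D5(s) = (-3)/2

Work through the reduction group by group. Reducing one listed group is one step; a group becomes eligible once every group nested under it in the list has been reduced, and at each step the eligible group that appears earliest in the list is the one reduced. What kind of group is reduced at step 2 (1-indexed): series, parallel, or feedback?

Reducing step by step:

Step 1 - reduce the parallel group D1, D2
Step 2 - close the feedback loop around D3, D4
Step 3 - multiply (D1+D2), [D3/(1+D3*D4)], D5 (series)
Step 2: feedback.

Answer: feedback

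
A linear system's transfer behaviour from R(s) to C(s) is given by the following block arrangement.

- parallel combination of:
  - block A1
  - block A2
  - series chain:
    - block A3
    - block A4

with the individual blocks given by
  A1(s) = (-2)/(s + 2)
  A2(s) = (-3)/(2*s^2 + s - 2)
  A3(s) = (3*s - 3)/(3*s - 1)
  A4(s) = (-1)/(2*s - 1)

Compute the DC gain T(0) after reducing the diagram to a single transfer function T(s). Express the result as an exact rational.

Step 1 - series reduction of A3, A4 gives (3 - 3*s)/(6*s^2 - 5*s + 1)
Step 2 - add A1, A2, (A3*A4) (parallel) gives (-30*s^4 - 19*s^3 + 24*s^2 + 17*s - 14)/(12*s^5 + 20*s^4 - 23*s^3 - 19*s^2 + 20*s - 4)
DC gain: substitute s = 0 into T(s) from step 2: T(0) = -14/(-4) = 7/2.

Hence the answer: 7/2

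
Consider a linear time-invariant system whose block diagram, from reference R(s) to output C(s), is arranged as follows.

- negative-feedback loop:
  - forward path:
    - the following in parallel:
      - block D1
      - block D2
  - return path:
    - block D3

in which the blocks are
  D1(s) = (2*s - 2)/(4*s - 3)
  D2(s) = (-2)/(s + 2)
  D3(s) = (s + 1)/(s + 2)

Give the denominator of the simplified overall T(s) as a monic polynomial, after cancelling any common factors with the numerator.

Step 1 - reduce the parallel group D1, D2 gives (2*s^2 - 6*s + 2)/(4*s^2 + 5*s - 6)
Step 2 - collapse the loop ((D1+D2) forward, D3 return) gives (2*s^3 - 2*s^2 - 10*s + 4)/(6*s^3 + 9*s^2 - 10)
The result of step 2 is T(s) in lowest terms. Its denominator has leading coefficient 6; dividing the denominator through by 6 makes it monic.

Therefore the answer is s^3 + 3*s^2/2 - 5/3.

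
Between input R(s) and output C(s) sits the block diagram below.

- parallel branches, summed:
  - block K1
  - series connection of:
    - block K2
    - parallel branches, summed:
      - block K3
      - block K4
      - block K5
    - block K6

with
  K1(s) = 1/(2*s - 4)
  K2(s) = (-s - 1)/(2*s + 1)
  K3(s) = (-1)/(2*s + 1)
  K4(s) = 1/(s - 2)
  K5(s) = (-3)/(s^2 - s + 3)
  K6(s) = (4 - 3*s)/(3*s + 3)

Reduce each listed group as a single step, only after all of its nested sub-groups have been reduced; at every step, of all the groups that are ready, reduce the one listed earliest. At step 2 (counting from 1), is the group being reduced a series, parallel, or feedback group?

Step 1: reduce the parallel group K3, K4, K5
Step 2: multiply K2, (K3+K4+K5), K6 (series)
Step 3: parallel reduction of K1, (K2*(K3+K4+K5)*K6)
The group at step 2 is a series group.

Answer: series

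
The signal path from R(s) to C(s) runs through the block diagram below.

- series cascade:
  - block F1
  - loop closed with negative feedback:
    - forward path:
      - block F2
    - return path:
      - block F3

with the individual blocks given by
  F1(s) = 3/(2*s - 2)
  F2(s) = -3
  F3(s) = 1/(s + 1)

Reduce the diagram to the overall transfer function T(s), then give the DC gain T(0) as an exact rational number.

Step 1 - reduce the feedback loop with forward F2 and return F3; result (-3*s - 3)/(s - 2)
Step 2 - cascade F1, [F2/(1+F2*F3)]; result (-9*s - 9)/(2*s^2 - 6*s + 4)
DC gain: substitute s = 0 into T(s) from step 2: T(0) = -9/4.

Therefore the answer is -9/4.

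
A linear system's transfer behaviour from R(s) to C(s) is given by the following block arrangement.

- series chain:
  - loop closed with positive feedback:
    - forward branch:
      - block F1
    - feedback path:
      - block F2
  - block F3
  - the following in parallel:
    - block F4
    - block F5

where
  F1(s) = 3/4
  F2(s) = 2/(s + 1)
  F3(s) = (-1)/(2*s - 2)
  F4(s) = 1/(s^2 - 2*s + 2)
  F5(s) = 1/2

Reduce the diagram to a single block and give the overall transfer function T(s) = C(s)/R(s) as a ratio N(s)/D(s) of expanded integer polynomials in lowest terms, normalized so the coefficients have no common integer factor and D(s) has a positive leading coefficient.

Step 1. close the feedback loop around F1, F2, giving (3*s + 3)/(4*s - 2)
Step 2. reduce the parallel group F4, F5, giving (s^2 - 2*s + 4)/(2*s^2 - 4*s + 4)
Step 3. combine [F1/(1-F1*F2)], F3, (F4+F5) in series; the result is T(s) itself (integer coefficients, no common factor, positive leading denominator coefficient)

Answer: (-3*s^3 + 3*s^2 - 6*s - 12)/(16*s^4 - 56*s^3 + 88*s^2 - 64*s + 16)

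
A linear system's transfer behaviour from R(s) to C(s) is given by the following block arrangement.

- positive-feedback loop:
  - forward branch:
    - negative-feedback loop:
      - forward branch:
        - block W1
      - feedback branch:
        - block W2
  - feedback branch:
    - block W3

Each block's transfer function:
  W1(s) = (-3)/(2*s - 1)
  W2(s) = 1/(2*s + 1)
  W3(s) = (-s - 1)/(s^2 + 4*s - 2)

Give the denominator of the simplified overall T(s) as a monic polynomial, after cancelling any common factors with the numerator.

Step 1 - collapse the loop (W1 forward, W2 return); result (-6*s - 3)/(4*s^2 - 4)
Step 2 - collapse the loop ([W1/(1+W1*W2)] forward, W3 return); result (-6*s^3 - 27*s^2 + 6)/(4*s^4 + 16*s^3 - 18*s^2 - 25*s + 5)
The result of step 2 is T(s) in lowest terms. Its denominator has leading coefficient 4; dividing the denominator through by 4 makes it monic.

Final answer: s^4 + 4*s^3 - 9*s^2/2 - 25*s/4 + 5/4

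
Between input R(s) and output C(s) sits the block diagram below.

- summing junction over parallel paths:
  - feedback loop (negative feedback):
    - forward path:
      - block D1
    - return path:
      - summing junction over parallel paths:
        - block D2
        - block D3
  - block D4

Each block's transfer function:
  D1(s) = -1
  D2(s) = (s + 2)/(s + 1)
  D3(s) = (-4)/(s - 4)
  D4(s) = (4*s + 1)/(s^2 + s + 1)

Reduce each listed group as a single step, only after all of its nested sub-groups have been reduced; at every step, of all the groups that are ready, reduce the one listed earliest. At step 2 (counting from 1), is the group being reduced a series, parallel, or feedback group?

Reducing step by step:

Step 1: parallel reduction of D2, D3
Step 2: apply the feedback formula to D1, (D2+D3)
Step 3: add [D1/(1+D1*(D2+D3))], D4 (parallel)
At step 2 the group reduced is feedback.

Answer: feedback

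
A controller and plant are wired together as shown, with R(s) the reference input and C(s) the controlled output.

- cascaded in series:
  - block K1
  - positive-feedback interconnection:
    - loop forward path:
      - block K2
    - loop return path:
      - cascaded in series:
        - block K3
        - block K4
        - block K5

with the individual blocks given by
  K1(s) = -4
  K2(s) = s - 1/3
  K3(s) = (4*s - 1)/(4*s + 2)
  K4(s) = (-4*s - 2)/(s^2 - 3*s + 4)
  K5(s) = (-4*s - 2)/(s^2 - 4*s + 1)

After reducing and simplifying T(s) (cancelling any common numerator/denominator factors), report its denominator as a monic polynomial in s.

Answer: s^4 - 23*s^3 + 55*s^2/3 - 47*s/3 + 10/3

Working:
[1] reduce the series chain K3, K4, K5: (16*s^2 + 4*s - 2)/(s^4 - 7*s^3 + 17*s^2 - 19*s + 4)
[2] close the feedback loop around K2, (K3*K4*K5): (3*s^5 - 22*s^4 + 58*s^3 - 74*s^2 + 31*s - 4)/(3*s^4 - 69*s^3 + 55*s^2 - 47*s + 10)
[3] series reduction of K1, [K2/(1-K2*(K3*K4*K5))]: (-12*s^5 + 88*s^4 - 232*s^3 + 296*s^2 - 124*s + 16)/(3*s^4 - 69*s^3 + 55*s^2 - 47*s + 10)
T(s) is the step-3 result (common factors already cancelled). Leading coefficient of the denominator: 3. Divide through by 3 for the monic polynomial.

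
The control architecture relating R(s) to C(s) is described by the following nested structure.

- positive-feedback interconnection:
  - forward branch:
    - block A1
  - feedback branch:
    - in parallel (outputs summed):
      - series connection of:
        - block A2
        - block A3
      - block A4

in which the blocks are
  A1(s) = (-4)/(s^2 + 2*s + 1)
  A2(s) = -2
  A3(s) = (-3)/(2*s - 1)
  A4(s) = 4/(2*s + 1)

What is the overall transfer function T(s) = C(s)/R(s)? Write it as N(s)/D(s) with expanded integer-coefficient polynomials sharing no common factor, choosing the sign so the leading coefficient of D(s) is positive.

1. reduce the series chain A2, A3, giving 6/(2*s - 1)
2. add (A2*A3), A4 (parallel), giving (20*s + 2)/(4*s^2 - 1)
3. close the feedback loop around A1, ((A2*A3)+A4), which is the overall transfer function T(s) = C(s)/R(s) in lowest terms

Therefore the answer is (4 - 16*s^2)/(4*s^4 + 8*s^3 + 3*s^2 + 78*s + 7).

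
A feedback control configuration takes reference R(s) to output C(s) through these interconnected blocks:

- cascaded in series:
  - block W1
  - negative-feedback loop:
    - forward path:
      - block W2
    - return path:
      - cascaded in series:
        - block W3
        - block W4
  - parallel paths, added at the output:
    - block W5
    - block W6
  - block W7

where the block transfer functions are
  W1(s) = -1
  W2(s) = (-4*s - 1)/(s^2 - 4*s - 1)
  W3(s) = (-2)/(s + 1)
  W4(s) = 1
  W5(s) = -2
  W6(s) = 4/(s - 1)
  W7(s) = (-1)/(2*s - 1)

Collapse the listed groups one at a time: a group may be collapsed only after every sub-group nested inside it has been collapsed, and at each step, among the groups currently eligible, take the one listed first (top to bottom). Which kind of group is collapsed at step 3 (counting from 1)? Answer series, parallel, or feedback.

Answer: parallel

Working:
[1] series reduction of W3, W4
[2] reduce the feedback loop with forward W2 and return (W3*W4)
[3] combine W5, W6 in parallel
[4] multiply W1, [W2/(1+W2*(W3*W4))], (W5+W6), W7 (series)
The group at step 3 is a parallel group.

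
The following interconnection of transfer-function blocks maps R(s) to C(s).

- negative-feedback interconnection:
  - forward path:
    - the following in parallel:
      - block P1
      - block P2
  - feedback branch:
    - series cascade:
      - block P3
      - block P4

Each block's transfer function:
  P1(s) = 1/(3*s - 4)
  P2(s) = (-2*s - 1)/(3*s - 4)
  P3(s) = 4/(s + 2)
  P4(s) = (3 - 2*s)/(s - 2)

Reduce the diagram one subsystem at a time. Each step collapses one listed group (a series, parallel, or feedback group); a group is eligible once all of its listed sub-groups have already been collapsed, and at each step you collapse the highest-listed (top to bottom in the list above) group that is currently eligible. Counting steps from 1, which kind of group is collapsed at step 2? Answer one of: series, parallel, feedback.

1. reduce the parallel group P1, P2
2. multiply P3, P4 (series)
3. apply the feedback formula to (P1+P2), (P3*P4)
Step 2 collapses a series group.

Final answer: series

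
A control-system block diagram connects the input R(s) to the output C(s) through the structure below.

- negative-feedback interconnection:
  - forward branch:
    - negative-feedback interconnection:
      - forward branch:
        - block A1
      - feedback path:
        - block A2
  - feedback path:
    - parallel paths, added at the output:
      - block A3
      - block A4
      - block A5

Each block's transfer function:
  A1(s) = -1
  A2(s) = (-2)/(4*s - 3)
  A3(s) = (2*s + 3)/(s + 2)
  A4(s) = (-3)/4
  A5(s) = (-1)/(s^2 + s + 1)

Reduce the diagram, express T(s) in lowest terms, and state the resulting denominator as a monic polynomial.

First reduce the diagram to T(s).

[1] reduce the feedback loop with forward A1 and return A2 gives (3 - 4*s)/(4*s - 1)
[2] parallel reduction of A3, A4, A5 gives (5*s^3 + 11*s^2 + 7*s - 2)/(4*s^3 + 12*s^2 + 12*s + 8)
[3] feedback reduction of [A1/(1+A1*A2)], (A3+A4+A5) gives (16*s^4 + 36*s^3 + 12*s^2 - 4*s - 24)/(4*s^4 - 15*s^3 - 41*s^2 - 49*s + 14)
The result of step 3 is T(s) in lowest terms. Its denominator has leading coefficient 4; dividing the denominator through by 4 makes it monic.

Answer: s^4 - 15*s^3/4 - 41*s^2/4 - 49*s/4 + 7/2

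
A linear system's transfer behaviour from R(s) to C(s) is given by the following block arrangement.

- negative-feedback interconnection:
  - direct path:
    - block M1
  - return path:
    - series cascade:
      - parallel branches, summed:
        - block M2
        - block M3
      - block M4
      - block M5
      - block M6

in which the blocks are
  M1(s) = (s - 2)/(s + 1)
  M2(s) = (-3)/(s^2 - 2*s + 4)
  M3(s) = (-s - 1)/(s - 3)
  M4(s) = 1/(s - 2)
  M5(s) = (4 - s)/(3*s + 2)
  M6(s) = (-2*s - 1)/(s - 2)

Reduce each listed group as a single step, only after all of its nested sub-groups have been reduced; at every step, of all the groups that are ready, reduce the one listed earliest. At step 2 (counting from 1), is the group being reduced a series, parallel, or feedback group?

Answer: series

Working:
Step 1: add M2, M3 (parallel)
Step 2: multiply (M2+M3), M4, M5, M6 (series)
Step 3: close the feedback loop around M1, ((M2+M3)*M4*M5*M6)
At step 2 the group reduced is series.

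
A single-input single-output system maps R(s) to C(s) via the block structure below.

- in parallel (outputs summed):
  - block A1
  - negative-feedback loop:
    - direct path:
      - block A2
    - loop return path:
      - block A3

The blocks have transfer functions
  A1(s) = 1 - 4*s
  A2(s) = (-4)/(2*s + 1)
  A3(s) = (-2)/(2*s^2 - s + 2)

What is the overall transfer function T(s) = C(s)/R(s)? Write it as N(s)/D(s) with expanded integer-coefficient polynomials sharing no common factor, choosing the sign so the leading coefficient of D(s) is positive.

1. feedback reduction of A2, A3 = (-8*s^2 + 4*s - 8)/(4*s^3 + 3*s + 10)
2. sum the parallel branches A1, [A2/(1+A2*A3)], giving the overall T(s)

Final answer: (-16*s^4 + 4*s^3 - 20*s^2 - 33*s + 2)/(4*s^3 + 3*s + 10)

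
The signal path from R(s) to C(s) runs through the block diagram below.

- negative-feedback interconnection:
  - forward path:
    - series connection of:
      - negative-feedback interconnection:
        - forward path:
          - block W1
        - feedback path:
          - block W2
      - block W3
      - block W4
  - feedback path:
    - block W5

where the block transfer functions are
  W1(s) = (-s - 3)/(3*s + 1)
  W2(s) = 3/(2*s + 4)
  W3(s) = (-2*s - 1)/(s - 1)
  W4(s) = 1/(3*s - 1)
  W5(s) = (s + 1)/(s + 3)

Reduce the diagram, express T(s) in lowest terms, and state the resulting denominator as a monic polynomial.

First reduce the diagram to T(s).

[1] apply the feedback formula to W1, W2 = (-2*s^2 - 10*s - 12)/(6*s^2 + 11*s - 5)
[2] multiply [W1/(1+W1*W2)], W3, W4 (series) = (4*s^3 + 22*s^2 + 34*s + 12)/(18*s^4 + 9*s^3 - 53*s^2 + 31*s - 5)
[3] collapse the loop (([W1/(1+W1*W2)]*W3*W4) forward, W5 return) = (4*s^3 + 22*s^2 + 34*s + 12)/(18*s^4 + 13*s^3 - 39*s^2 + 45*s - 1)
Step 3 gives the fully reduced T(s), with no common factor left to cancel. The denominator's leading coefficient is 18, so divide each of its coefficients by 18 to get the monic form.

Answer: s^4 + 13*s^3/18 - 13*s^2/6 + 5*s/2 - 1/18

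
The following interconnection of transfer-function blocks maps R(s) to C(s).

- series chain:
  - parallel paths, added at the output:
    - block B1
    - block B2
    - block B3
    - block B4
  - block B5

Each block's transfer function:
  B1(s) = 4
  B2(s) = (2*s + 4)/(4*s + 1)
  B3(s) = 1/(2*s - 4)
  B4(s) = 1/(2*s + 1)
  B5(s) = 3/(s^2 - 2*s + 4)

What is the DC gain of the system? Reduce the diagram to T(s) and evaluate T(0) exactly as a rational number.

First reduce the diagram to T(s).

(1) sum the parallel branches B1, B2, B3, B4 = (72*s^3 - 60*s^2 - 128*s - 35)/(16*s^3 - 20*s^2 - 22*s - 4)
(2) combine (B1+B2+B3+B4), B5 in series = (216*s^3 - 180*s^2 - 384*s - 105)/(16*s^5 - 52*s^4 + 82*s^3 - 40*s^2 - 80*s - 16)
DC gain: substitute s = 0 into T(s) from step 2: T(0) = -105/(-16) = 105/16.

Answer: 105/16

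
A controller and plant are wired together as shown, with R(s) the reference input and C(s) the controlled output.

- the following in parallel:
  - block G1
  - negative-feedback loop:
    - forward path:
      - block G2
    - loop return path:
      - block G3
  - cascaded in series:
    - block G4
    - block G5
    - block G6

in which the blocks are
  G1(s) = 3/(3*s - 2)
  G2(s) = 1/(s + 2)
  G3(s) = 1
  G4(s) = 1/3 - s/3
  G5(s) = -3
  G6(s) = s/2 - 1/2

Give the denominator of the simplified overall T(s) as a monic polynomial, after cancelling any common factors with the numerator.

The answer is s^2 + 7*s/3 - 2.

Reasoning:
(1) apply the feedback formula to G2, G3: 1/(s + 3)
(2) combine G4, G5, G6 in series: s^2/2 - s + 1/2
(3) reduce the parallel group G1, [G2/(1+G2*G3)], (G4*G5*G6): (3*s^4 + s^3 - 17*s^2 + 31*s + 8)/(6*s^2 + 14*s - 12)
That last expression is T(s), already simplified. Scaling its denominator by 1/6 (the reciprocal of the leading coefficient) yields the monic denominator.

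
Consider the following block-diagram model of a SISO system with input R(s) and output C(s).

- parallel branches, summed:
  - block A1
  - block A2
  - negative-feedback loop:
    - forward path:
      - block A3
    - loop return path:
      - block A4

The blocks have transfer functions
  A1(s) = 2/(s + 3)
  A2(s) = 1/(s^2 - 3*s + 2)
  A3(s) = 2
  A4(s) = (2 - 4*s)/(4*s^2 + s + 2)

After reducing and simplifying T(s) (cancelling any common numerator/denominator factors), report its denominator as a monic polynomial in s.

(1) collapse the loop (A3 forward, A4 return) = (8*s^2 + 2*s + 4)/(4*s^2 - 7*s + 6)
(2) reduce the parallel group A1, A2, [A3/(1+A3*A4)] = (8*s^5 + 10*s^4 - 86*s^3 + 109*s^2 - 95*s + 66)/(4*s^5 - 7*s^4 - 22*s^3 + 73*s^2 - 84*s + 36)
T(s) is the step-2 result (common factors already cancelled). Leading coefficient of the denominator: 4. Divide through by 4 for the monic polynomial.

Hence the answer: s^5 - 7*s^4/4 - 11*s^3/2 + 73*s^2/4 - 21*s + 9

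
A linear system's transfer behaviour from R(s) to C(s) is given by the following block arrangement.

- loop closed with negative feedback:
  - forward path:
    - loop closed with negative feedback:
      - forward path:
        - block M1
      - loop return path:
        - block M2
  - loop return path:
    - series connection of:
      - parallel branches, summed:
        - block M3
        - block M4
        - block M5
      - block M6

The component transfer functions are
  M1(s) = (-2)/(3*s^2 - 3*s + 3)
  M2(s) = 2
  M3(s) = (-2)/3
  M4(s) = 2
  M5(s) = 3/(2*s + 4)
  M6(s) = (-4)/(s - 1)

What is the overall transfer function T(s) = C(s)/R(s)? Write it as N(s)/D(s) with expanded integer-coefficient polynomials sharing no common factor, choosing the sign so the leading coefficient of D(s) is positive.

The answer is (-6*s^2 - 6*s + 12)/(9*s^4 - 30*s^2 + 47*s + 106).

Reasoning:
Step 1: close the feedback loop around M1, M2, giving (-2)/(3*s^2 - 3*s - 1)
Step 2: reduce the parallel group M3, M4, M5, giving (8*s + 25)/(6*s + 12)
Step 3: multiply (M3+M4+M5), M6 (series), giving (-16*s - 50)/(3*s^2 + 3*s - 6)
Step 4: feedback reduction of [M1/(1+M1*M2)], ((M3+M4+M5)*M6); the result is T(s) itself (integer coefficients, no common factor, positive leading denominator coefficient)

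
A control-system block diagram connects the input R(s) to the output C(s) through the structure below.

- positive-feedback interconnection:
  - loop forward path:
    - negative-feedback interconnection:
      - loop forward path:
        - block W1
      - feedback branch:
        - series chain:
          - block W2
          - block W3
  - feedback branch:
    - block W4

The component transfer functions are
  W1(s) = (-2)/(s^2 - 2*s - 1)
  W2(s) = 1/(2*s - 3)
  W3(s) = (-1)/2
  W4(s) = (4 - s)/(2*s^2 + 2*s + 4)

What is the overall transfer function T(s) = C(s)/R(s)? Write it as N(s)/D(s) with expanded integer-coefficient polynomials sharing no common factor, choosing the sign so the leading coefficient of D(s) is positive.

First reduce the diagram to T(s).

Step 1. reduce the series chain W2, W3; result (-1)/(4*s - 6)
Step 2. collapse the loop (W1 forward, (W2*W3) return); result (6 - 4*s)/(2*s^3 - 7*s^2 + 4*s + 4)
Step 3. close the feedback loop around [W1/(1+W1*(W2*W3))], W4 - this is the overall T(s), already in the required normalized form

Answer: (-4*s^3 + 2*s^2 - 2*s + 12)/(2*s^5 - 5*s^4 + s^3 - 8*s^2 + 23*s - 4)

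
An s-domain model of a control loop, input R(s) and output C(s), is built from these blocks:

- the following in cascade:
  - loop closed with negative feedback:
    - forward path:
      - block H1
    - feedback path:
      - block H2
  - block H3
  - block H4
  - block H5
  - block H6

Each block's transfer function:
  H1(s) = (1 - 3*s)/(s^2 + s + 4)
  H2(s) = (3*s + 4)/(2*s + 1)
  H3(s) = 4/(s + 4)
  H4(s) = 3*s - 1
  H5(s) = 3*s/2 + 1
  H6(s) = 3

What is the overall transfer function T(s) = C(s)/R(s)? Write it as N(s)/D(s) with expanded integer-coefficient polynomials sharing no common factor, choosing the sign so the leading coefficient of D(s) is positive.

Step 1 - apply the feedback formula to H1, H2; result (-6*s^2 - s + 1)/(2*s^3 - 6*s^2 + 8)
Step 2 - multiply [H1/(1+H1*H2)], H3, H4, H5, H6 (series), giving the overall T(s)

Answer: (-162*s^4 - 81*s^3 + 54*s^2 + 15*s - 6)/(s^4 + s^3 - 12*s^2 + 4*s + 16)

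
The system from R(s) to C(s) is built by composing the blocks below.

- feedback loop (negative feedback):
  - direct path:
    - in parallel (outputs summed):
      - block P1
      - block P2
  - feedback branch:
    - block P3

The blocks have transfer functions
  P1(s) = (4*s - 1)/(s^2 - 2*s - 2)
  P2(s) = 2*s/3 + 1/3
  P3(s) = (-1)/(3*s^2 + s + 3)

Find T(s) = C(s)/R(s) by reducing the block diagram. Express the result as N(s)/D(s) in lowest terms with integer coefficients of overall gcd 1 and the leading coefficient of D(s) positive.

Answer: (6*s^5 - 7*s^4 + 21*s^3 - 18*s^2 + 13*s - 15)/(9*s^4 - 17*s^3 - 12*s^2 - 30*s - 13)

Working:
Step 1. sum the parallel branches P1, P2: (2*s^3 - 3*s^2 + 6*s - 5)/(3*s^2 - 6*s - 6)
Step 2. reduce the feedback loop with forward (P1+P2) and return P3 - this is the overall T(s), already in the required normalized form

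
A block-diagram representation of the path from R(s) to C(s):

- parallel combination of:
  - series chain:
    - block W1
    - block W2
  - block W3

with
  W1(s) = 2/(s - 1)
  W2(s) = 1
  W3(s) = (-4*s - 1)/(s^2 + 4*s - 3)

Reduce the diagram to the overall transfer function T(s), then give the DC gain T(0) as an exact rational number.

Answer: -5/3

Working:
(1) combine W1, W2 in series -> 2/(s - 1)
(2) reduce the parallel group (W1*W2), W3 -> (-2*s^2 + 11*s - 5)/(s^3 + 3*s^2 - 7*s + 3)
Evaluating the step-2 result (the overall T(s)) at s = 0 gives T(0) = -5/3.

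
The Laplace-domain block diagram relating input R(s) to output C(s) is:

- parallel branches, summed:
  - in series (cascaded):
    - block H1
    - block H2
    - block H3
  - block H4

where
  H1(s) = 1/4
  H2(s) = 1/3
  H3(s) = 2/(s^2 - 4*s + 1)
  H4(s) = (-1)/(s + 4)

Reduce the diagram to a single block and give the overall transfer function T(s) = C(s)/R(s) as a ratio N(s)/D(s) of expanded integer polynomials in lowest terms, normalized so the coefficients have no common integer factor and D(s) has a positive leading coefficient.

Answer: (-6*s^2 + 25*s - 2)/(6*s^3 - 90*s + 24)

Working:
Step 1 - combine H1, H2, H3 in series, giving 1/(6*s^2 - 24*s + 6)
Step 2 - add (H1*H2*H3), H4 (parallel), giving the overall T(s)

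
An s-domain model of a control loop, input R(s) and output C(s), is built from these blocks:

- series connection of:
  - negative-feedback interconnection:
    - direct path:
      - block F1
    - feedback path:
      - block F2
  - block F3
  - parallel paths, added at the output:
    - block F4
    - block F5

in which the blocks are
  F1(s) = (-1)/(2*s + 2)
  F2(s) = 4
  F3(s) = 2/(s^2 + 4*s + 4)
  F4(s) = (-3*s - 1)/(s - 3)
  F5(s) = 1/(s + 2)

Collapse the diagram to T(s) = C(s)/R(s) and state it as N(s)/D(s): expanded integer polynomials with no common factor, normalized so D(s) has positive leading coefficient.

Answer: (3*s^2 + 6*s + 5)/(s^5 + 2*s^4 - 9*s^3 - 22*s^2 + 4*s + 24)

Working:
Step 1: collapse the loop (F1 forward, F2 return) gives (-1)/(2*s - 2)
Step 2: add F4, F5 (parallel) gives (-3*s^2 - 6*s - 5)/(s^2 - s - 6)
Step 3: series reduction of [F1/(1+F1*F2)], F3, (F4+F5): this yields T(s), and no further normalization is needed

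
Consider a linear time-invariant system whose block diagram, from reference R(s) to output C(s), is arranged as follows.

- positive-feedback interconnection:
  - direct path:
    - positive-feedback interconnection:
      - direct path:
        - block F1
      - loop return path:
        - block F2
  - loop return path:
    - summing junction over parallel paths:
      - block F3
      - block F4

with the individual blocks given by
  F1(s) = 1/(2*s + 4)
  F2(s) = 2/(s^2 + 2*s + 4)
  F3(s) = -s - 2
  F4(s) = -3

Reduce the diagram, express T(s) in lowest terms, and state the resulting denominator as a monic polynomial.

Reducing step by step:

Step 1: apply the feedback formula to F1, F2 -> (s^2 + 2*s + 4)/(2*s^3 + 8*s^2 + 16*s + 14)
Step 2: reduce the parallel group F3, F4 -> -s - 5
Step 3: reduce the feedback loop with forward [F1/(1-F1*F2)] and return (F3+F4) -> (s^2 + 2*s + 4)/(3*s^3 + 15*s^2 + 30*s + 34)
No further cancellation is possible in the step-3 result, so that is T(s). Its denominator becomes monic after dividing by the leading coefficient 3.

Answer: s^3 + 5*s^2 + 10*s + 34/3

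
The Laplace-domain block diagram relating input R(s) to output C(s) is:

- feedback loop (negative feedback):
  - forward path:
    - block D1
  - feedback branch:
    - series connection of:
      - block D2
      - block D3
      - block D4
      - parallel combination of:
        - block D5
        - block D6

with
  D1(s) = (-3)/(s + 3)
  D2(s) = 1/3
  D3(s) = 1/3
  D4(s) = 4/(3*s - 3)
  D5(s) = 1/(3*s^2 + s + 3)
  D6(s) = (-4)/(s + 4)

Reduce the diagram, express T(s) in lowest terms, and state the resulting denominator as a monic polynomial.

Step 1 - sum the parallel branches D5, D6: (-12*s^2 - 3*s - 8)/(3*s^3 + 13*s^2 + 7*s + 12)
Step 2 - combine D2, D3, D4, (D5+D6) in series: (-48*s^2 - 12*s - 32)/(81*s^4 + 270*s^3 - 162*s^2 + 135*s - 324)
Step 3 - feedback reduction of D1, (D2*D3*D4*(D5+D6)): (-81*s^4 - 270*s^3 + 162*s^2 - 135*s + 324)/(27*s^5 + 171*s^4 + 216*s^3 - 69*s^2 + 39*s - 292)
Step 3 gives the fully reduced T(s), with no common factor left to cancel. The denominator's leading coefficient is 27, so divide each of its coefficients by 27 to get the monic form.

Hence the answer: s^5 + 19*s^4/3 + 8*s^3 - 23*s^2/9 + 13*s/9 - 292/27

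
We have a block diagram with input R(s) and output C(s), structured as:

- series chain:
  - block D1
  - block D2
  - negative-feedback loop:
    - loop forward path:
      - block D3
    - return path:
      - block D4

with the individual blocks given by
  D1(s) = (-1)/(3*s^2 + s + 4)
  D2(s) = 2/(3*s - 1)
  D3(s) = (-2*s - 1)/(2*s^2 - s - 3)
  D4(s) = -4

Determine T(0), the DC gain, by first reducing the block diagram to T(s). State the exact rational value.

Answer: -1/2

Working:
1. reduce the feedback loop with forward D3 and return D4; result (-2*s - 1)/(2*s^2 + 7*s + 1)
2. series reduction of D1, D2, [D3/(1+D3*D4)]; result (4*s + 2)/(18*s^5 + 63*s^4 + 31*s^3 + 69*s^2 - 17*s - 4)
The step-2 result is T(s). Setting s = 0: T(0) = 2/(-4) = -1/2.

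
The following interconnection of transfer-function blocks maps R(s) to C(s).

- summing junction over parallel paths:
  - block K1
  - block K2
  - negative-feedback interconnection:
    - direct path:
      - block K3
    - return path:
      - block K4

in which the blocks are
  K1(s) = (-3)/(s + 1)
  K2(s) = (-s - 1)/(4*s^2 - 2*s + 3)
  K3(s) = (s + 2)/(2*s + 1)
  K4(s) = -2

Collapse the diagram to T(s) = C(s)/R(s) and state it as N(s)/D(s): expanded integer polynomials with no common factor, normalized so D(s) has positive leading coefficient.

Answer: (-4*s^4 - 10*s^3 - 44*s^2 + 7*s - 36)/(12*s^3 + 6*s^2 + 3*s + 9)

Working:
Step 1. close the feedback loop around K3, K4: -s/3 - 2/3
Step 2. add K1, K2, [K3/(1+K3*K4)] (parallel), which is the overall transfer function T(s) = C(s)/R(s) in lowest terms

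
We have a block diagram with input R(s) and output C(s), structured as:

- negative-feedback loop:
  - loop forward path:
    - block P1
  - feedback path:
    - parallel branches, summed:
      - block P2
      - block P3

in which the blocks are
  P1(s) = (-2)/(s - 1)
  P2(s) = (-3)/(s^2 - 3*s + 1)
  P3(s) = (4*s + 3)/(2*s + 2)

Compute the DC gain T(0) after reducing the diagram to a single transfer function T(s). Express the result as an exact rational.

1. parallel reduction of P2, P3: (4*s^3 - 9*s^2 - 11*s - 3)/(2*s^3 - 4*s^2 - 4*s + 2)
2. apply the feedback formula to P1, (P2+P3): (-2*s^3 + 4*s^2 + 4*s - 2)/(s^4 - 7*s^3 + 9*s^2 + 14*s + 2)
The step-2 result is T(s). Setting s = 0: T(0) = -2/2 = -1.

Hence the answer: -1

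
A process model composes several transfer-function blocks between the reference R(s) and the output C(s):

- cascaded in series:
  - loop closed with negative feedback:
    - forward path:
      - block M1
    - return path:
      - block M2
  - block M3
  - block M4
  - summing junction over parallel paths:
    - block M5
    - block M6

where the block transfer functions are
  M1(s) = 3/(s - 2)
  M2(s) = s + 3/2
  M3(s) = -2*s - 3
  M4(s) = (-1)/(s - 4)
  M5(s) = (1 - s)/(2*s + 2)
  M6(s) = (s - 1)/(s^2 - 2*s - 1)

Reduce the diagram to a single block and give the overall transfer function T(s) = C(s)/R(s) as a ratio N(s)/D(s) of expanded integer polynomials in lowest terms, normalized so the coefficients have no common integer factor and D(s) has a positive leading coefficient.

Reducing step by step:

(1) reduce the feedback loop with forward M1 and return M2 = 6/(8*s + 5)
(2) parallel reduction of M5, M6 = (-s^3 + 5*s^2 - s - 3)/(2*s^3 - 2*s^2 - 6*s - 2)
(3) cascade [M1/(1+M1*M2)], M3, M4, (M5+M6); the result is T(s) itself (integer coefficients, no common factor, positive leading denominator coefficient)

Answer: (-6*s^4 + 21*s^3 + 39*s^2 - 27*s - 27)/(8*s^5 - 35*s^4 - 17*s^3 + 93*s^2 + 87*s + 20)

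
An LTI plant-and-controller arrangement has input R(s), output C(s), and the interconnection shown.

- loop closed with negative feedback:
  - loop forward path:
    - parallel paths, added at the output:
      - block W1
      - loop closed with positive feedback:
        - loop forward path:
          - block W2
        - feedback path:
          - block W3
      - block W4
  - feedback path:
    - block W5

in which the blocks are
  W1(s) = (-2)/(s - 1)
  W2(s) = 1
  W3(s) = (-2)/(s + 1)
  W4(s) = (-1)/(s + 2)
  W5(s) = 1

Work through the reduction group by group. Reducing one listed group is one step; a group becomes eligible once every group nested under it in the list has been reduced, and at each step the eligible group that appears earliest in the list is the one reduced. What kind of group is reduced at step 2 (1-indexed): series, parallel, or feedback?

Reducing step by step:

Step 1 - feedback reduction of W2, W3
Step 2 - combine W1, [W2/(1-W2*W3)], W4 in parallel
Step 3 - apply the feedback formula to (W1+[W2/(1-W2*W3)]+W4), W5
The group at step 2 is a parallel group.

Answer: parallel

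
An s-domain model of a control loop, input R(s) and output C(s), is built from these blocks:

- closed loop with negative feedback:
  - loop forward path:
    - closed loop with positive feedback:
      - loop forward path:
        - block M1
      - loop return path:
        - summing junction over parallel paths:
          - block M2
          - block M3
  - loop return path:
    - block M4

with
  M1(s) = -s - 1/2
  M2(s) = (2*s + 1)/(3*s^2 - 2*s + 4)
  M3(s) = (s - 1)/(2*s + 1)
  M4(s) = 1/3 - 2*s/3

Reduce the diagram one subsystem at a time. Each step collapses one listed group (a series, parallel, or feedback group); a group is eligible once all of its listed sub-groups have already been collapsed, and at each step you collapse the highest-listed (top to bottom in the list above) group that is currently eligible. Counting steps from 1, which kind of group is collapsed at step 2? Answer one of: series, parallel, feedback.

Step 1 - add M2, M3 (parallel)
Step 2 - close the feedback loop around M1, (M2+M3)
Step 3 - close the feedback loop around [M1/(1-M1*(M2+M3))], M4
Step 2 collapses a feedback group.

Final answer: feedback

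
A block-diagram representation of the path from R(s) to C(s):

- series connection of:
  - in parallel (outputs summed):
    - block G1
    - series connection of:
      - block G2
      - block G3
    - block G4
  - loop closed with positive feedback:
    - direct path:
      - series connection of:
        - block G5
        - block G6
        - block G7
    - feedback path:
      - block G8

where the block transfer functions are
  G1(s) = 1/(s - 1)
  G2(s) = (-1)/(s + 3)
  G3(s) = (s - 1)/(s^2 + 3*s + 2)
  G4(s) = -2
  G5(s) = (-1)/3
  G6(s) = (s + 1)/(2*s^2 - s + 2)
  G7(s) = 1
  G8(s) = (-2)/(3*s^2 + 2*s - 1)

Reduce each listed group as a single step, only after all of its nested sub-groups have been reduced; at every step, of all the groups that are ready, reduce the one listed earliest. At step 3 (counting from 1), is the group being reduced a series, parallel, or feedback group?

Step 1 - series reduction of G2, G3
Step 2 - parallel reduction of G1, (G2*G3), G4
Step 3 - series reduction of G5, G6, G7
Step 4 - apply the feedback formula to (G5*G6*G7), G8
Step 5 - series reduction of (G1+(G2*G3)+G4), [(G5*G6*G7)/(1-(G5*G6*G7)*G8)]
Step 3: series.

Therefore the answer is series.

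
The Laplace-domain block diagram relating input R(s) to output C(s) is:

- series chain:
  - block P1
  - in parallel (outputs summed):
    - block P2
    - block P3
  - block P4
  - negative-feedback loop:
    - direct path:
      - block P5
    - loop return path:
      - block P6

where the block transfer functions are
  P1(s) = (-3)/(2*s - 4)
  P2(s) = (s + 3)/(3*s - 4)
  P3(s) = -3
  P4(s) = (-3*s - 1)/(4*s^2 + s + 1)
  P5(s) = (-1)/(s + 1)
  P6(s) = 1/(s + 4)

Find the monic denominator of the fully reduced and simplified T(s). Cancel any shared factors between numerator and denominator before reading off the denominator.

Step 1. combine P2, P3 in parallel gives (15 - 8*s)/(3*s - 4)
Step 2. apply the feedback formula to P5, P6 gives (-s - 4)/(s^2 + 5*s + 3)
Step 3. combine P1, (P2+P3), P4, [P5/(1+P5*P6)] in series gives (72*s^3 + 177*s^2 - 489*s - 180)/(24*s^6 + 46*s^5 - 248*s^4 + 24*s^3 + 146*s^2 + 68*s + 48)
The result of step 3 is T(s) in lowest terms. Its denominator has leading coefficient 24; dividing the denominator through by 24 makes it monic.

Therefore the answer is s^6 + 23*s^5/12 - 31*s^4/3 + s^3 + 73*s^2/12 + 17*s/6 + 2.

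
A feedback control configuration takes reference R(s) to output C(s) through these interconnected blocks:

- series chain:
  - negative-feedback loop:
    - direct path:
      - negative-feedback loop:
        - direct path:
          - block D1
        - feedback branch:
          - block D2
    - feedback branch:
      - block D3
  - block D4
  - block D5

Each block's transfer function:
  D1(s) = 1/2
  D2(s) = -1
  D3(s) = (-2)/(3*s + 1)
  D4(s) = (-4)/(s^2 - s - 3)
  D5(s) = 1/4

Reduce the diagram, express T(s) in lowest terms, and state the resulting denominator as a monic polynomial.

First reduce the diagram to T(s).

[1] apply the feedback formula to D1, D2 = 1
[2] close the feedback loop around [D1/(1+D1*D2)], D3 = (3*s + 1)/(3*s - 1)
[3] series reduction of [[D1/(1+D1*D2)]/(1+[D1/(1+D1*D2)]*D3)], D4, D5 = (-3*s - 1)/(3*s^3 - 4*s^2 - 8*s + 3)
No further cancellation is possible in the step-3 result, so that is T(s). Its denominator becomes monic after dividing by the leading coefficient 3.

Answer: s^3 - 4*s^2/3 - 8*s/3 + 1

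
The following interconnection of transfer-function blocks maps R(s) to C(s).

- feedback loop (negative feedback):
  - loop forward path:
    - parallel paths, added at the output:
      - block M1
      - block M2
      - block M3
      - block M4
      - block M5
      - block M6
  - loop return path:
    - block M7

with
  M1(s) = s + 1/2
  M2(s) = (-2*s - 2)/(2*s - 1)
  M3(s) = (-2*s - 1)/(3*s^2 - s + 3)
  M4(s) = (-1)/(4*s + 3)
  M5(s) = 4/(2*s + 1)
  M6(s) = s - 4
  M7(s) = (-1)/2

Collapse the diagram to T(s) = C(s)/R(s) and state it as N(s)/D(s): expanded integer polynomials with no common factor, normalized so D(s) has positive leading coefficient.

Step 1: reduce the parallel group M1, M2, M3, M4, M5, M6: (192*s^6 - 352*s^5 - 124*s^4 - 312*s^3 - 375*s^2 - 27*s - 33)/(96*s^5 + 40*s^4 + 48*s^3 + 62*s^2 - 18*s - 18)
Step 2: close the feedback loop around (M1+M2+M3+M4+M5+M6), M7; the result is T(s) itself (integer coefficients, no common factor, positive leading denominator coefficient)

Answer: (-384*s^6 + 704*s^5 + 248*s^4 + 624*s^3 + 750*s^2 + 54*s + 66)/(192*s^6 - 544*s^5 - 204*s^4 - 408*s^3 - 499*s^2 + 9*s + 3)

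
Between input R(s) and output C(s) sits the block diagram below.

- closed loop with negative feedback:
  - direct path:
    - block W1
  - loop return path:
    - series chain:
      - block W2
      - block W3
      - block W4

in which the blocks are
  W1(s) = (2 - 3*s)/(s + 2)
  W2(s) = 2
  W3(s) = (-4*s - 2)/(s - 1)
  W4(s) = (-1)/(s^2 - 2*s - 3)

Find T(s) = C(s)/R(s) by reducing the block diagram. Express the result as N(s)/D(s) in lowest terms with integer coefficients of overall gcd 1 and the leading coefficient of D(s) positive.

Step 1: reduce the series chain W2, W3, W4 gives (8*s + 4)/(s^3 - 3*s^2 - s + 3)
Step 2: apply the feedback formula to W1, (W2*W3*W4), which is the overall transfer function T(s) = C(s)/R(s) in lowest terms

Final answer: (-3*s^4 + 11*s^3 - 3*s^2 - 11*s + 6)/(s^4 - s^3 - 31*s^2 + 5*s + 14)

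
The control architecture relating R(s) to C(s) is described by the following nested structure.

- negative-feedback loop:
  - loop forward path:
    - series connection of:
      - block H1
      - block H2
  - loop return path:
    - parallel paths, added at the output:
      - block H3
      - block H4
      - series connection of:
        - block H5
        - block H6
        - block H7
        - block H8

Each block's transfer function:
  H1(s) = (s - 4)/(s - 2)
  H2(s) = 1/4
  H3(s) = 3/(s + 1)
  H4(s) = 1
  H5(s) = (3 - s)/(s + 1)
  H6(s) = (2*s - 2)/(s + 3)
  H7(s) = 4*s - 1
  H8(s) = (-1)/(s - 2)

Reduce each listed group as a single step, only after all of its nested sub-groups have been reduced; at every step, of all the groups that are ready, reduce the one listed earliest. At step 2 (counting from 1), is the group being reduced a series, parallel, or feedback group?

Answer: series

Working:
Step 1. multiply H1, H2 (series)
Step 2. combine H5, H6, H7, H8 in series
Step 3. sum the parallel branches H3, H4, (H5*H6*H7*H8)
Step 4. collapse the loop ((H1*H2) forward, (H3+H4+(H5*H6*H7*H8)) return)
Step 2 collapses a series group.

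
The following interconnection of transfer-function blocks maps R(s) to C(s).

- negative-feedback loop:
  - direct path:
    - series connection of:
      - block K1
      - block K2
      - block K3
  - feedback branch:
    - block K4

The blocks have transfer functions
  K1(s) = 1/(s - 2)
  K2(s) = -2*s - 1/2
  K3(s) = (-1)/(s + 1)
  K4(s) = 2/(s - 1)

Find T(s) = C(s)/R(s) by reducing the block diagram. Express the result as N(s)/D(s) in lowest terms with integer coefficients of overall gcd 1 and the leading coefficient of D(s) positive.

1. combine K1, K2, K3 in series = (4*s + 1)/(2*s^2 - 2*s - 4)
2. reduce the feedback loop with forward (K1*K2*K3) and return K4 - this is the overall T(s), already in the required normalized form

Final answer: (4*s^2 - 3*s - 1)/(2*s^3 - 4*s^2 + 6*s + 6)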